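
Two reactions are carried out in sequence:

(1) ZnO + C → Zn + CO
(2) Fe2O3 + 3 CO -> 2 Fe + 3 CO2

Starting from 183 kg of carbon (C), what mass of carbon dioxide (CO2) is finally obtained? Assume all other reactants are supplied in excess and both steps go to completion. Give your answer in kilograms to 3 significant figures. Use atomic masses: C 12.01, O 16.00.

671 kg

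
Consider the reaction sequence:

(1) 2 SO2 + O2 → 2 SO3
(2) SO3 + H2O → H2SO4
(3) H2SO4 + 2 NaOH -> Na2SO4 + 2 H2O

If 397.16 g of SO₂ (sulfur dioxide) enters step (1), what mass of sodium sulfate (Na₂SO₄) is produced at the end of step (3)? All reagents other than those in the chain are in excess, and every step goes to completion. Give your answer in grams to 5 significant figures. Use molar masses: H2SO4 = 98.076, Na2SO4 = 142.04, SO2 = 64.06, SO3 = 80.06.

880.62 g

n(SO2) = 397.16 / 64.06 = 6.19981 mol.
Reaction (1): SO2→SO3 ratio 2:2 ⇒ n(SO3) = 6.19981 mol.
Reaction (2): SO3→H2SO4 ratio 1:1 ⇒ n(H2SO4) = 6.19981 mol.
Reaction (3): H2SO4→Na2SO4 ratio 1:1 ⇒ n(Na2SO4) = 6.19981 mol.
Mass of Na2SO4 = 6.19981 × 142.04 = 880.621 g.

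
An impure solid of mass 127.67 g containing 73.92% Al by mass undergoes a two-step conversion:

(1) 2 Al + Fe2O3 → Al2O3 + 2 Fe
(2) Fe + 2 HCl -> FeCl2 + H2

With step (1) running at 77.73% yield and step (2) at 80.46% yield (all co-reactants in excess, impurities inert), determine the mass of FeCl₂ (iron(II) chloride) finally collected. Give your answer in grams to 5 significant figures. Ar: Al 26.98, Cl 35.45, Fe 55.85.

277.28 g

Pure Al = 127.67 × 0.7392 = 94.3737 g.
M(Al) = 26.98 g/mol.
M(FeCl2) = 55.85 + 2(35.45) = 126.75 g/mol.
n(Al) = 94.3737 / 26.98 = 3.49791 mol.
Step 1 (Al:Fe = 2:2): theoretical n(Fe) = 3.49791 mol; at 77.73% yield, n(Fe) = 2.71893 mol.
Step 2 (Fe:FeCl2 = 1:1): theoretical n(FeCl2) = 2.71893 mol, so theoretical mass = 2.71893 × 126.75 = 344.624 g.
At 80.46% yield, actual mass of FeCl2 = 344.624 × 0.8046 = 277.284 g.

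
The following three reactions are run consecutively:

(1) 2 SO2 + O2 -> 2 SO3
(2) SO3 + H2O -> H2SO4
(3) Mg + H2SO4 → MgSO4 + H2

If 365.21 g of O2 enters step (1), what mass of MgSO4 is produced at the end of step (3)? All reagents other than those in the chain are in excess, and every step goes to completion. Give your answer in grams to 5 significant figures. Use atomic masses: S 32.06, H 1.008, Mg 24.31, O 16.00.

2747.5 g

M(O2) = 2(16.00) = 32.00 g/mol.
M(MgSO4) = 24.31 + 32.06 + 4(16.00) = 120.37 g/mol.
n(O2) = 365.21 / 32.00 = 11.4128 mol.
Reaction (1): O2→SO3 ratio 1:2 ⇒ n(SO3) = 22.8256 mol.
Reaction (2): SO3→H2SO4 ratio 1:1 ⇒ n(H2SO4) = 22.8256 mol.
Reaction (3): H2SO4→MgSO4 ratio 1:1 ⇒ n(MgSO4) = 22.8256 mol.
Mass of MgSO4 = 22.8256 × 120.37 = 2747.52 g.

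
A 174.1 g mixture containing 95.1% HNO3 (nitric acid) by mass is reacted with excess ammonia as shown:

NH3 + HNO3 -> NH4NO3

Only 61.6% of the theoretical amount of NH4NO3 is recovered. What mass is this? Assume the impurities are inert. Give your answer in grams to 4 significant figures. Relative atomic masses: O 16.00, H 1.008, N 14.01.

Pure HNO3 available = 174.1 g × 0.951 = 165.57 g.
M(HNO3) = 1.008 + 14.01 + 3(16.00) = 63.018 g/mol.
M(NH4NO3) = 2(14.01) + 4(1.008) + 3(16.00) = 80.052 g/mol.
n(HNO3) = 165.57 g / 63.018 g/mol = 2.6273 mol.
From the equation the HNO3:NH4NO3 mole ratio is 1:1, so n(NH4NO3) = 2.6273 × 1/1 = 2.6273 mol.
Mass of NH4NO3 = 2.6273 mol × 80.052 g/mol = 210.32 g.
Actual mass collected = 210.32 g × 0.616 = 129.56 g.

129.6 g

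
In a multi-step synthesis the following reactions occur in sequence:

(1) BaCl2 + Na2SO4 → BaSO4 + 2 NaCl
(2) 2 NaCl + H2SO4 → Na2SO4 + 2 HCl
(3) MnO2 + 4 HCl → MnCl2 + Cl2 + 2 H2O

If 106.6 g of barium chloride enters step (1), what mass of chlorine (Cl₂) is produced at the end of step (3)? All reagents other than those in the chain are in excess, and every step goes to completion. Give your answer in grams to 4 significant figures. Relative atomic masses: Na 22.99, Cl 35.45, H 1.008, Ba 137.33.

M(BaCl2) = 137.33 + 2(35.45) = 208.23 g/mol.
M(Cl2) = 2(35.45) = 70.90 g/mol.
n(BaCl2) = 106.6 / 208.23 = 0.51193 mol.
Reaction (1): BaCl2→NaCl ratio 1:2 ⇒ n(NaCl) = 1.0239 mol.
Reaction (2): NaCl→HCl ratio 2:2 ⇒ n(HCl) = 1.0239 mol.
Reaction (3): HCl→Cl2 ratio 4:1 ⇒ n(Cl2) = 0.25597 mol.
Mass of Cl2 = 0.25597 × 70.90 = 18.148 g.

18.15 g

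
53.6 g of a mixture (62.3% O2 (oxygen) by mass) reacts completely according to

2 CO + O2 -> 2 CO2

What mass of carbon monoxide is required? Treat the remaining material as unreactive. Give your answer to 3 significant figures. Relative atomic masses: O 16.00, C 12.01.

Mass of pure O2 = 53.6 g × 0.623 = 33.39 g.
M(O2) = 2(16.00) = 32.00 g/mol.
M(CO) = 12.01 + 16.00 = 28.01 g/mol.
n(O2) = 33.39 g / 32.00 g/mol = 1.044 mol.
From the equation the O2:CO mole ratio is 1:2, so n(CO) = 1.044 × 2/1 = 2.087 mol.
Mass of CO = 2.087 mol × 28.01 g/mol = 58.46 g.

58.5 g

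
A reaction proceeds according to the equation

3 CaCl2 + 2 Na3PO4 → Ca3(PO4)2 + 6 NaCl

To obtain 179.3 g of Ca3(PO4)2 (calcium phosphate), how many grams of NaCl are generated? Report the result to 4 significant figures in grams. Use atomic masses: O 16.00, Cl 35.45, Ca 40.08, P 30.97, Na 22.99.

M(Ca3(PO4)2) = 3(40.08) + 2(30.97) + 8(16.00) = 310.18 g/mol.
M(NaCl) = 22.99 + 35.45 = 58.44 g/mol.
n(Ca3(PO4)2) = 179.30 g / 310.18 g/mol = 0.57805 mol.
From the equation the Ca3(PO4)2:NaCl mole ratio is 1:6, so n(NaCl) = 0.57805 × 6/1 = 3.4683 mol.
Mass of NaCl = 3.4683 mol × 58.44 g/mol = 202.69 g.

202.7 g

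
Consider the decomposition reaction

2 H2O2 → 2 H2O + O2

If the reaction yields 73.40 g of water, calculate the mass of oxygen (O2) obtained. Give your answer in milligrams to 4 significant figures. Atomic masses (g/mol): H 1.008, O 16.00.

65190 mg

M(H2O) = 2(1.008) + 16.00 = 18.016 g/mol.
M(O2) = 2(16.00) = 32.00 g/mol.
n(H2O) = 73.400 g / 18.016 g/mol = 4.0742 mol.
From the equation the H2O:O2 mole ratio is 2:1, so n(O2) = 4.0742 × 1/2 = 2.0371 mol.
Mass of O2 = 2.0371 mol × 32.00 g/mol = 65.187 g.
Converting to mg: 65.187 g = 65190 mg.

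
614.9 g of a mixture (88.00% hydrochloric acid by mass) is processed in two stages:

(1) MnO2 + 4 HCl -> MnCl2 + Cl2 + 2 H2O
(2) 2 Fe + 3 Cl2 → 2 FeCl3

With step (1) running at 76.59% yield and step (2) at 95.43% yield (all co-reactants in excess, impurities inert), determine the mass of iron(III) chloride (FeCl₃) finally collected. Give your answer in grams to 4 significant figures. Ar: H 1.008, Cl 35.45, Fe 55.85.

293.3 g

Pure HCl = 614.9 × 0.8800 = 541.11 g.
M(HCl) = 1.008 + 35.45 = 36.458 g/mol.
M(FeCl3) = 55.85 + 3(35.45) = 162.20 g/mol.
n(HCl) = 541.11 / 36.458 = 14.842 mol.
Step 1 (HCl:Cl2 = 4:1): theoretical n(Cl2) = 3.7105 mol; at 76.59% yield, n(Cl2) = 2.8419 mol.
Step 2 (Cl2:FeCl3 = 3:2): theoretical n(FeCl3) = 1.8946 mol, so theoretical mass = 1.8946 × 162.20 = 307.30 g.
At 95.43% yield, actual mass of FeCl3 = 307.30 × 0.9543 = 293.26 g.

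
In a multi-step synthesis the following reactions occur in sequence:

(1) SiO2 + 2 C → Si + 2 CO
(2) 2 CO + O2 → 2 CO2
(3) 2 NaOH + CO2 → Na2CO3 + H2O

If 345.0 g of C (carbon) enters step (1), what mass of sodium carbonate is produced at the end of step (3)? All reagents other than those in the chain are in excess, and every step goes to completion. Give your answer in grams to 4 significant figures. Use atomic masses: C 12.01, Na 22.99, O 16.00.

M(C) = 12.01 g/mol.
M(Na2CO3) = 2(22.99) + 12.01 + 3(16.00) = 105.99 g/mol.
n(C) = 345.0 / 12.01 = 28.726 mol.
Reaction (1): C→CO ratio 2:2 ⇒ n(CO) = 28.726 mol.
Reaction (2): CO→CO2 ratio 2:2 ⇒ n(CO2) = 28.726 mol.
Reaction (3): CO2→Na2CO3 ratio 1:1 ⇒ n(Na2CO3) = 28.726 mol.
Mass of Na2CO3 = 28.726 × 105.99 = 3044.7 g.

3045 g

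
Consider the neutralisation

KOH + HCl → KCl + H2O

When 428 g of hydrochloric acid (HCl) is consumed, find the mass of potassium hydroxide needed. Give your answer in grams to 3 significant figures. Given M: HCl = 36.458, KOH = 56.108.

659 g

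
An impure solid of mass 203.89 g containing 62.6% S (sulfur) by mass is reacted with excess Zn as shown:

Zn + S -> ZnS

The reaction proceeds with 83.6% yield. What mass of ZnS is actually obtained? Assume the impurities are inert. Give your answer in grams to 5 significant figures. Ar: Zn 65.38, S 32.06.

324.30 g

Pure S available = 203.89 g × 0.626 = 127.635 g.
M(S) = 32.06 g/mol.
M(ZnS) = 65.38 + 32.06 = 97.44 g/mol.
n(S) = 127.635 g / 32.06 g/mol = 3.98113 mol.
From the equation the S:ZnS mole ratio is 1:1, so n(ZnS) = 3.98113 × 1/1 = 3.98113 mol.
Mass of ZnS = 3.98113 mol × 97.44 g/mol = 387.922 g.
Actual mass collected = 387.922 g × 0.836 = 324.302 g.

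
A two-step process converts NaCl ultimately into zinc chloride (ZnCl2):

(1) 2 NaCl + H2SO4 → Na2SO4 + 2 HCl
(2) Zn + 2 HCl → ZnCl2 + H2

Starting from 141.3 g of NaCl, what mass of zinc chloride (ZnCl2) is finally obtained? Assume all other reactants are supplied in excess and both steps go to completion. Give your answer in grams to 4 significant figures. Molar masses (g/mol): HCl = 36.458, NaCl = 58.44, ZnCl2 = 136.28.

164.8 g

n(NaCl) = 141.30 / 58.44 = 2.4179 mol.
Step 1 gives a 2:2 ratio of NaCl to HCl, so n(HCl) = 2.4179 mol.
In step 2 the HCl:ZnCl2 ratio is 2:1, so n(ZnCl2) = 1.2089 mol.
Mass of ZnCl2 = 1.2089 × 136.28 = 164.75 g.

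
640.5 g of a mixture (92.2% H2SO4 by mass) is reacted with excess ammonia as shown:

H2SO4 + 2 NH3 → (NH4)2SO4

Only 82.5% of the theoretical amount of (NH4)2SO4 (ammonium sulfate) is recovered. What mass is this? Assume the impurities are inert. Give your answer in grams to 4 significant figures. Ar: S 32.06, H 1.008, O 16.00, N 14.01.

Pure H2SO4 available = 640.5 g × 0.922 = 590.54 g.
M(H2SO4) = 2(1.008) + 32.06 + 4(16.00) = 98.076 g/mol.
M((NH4)2SO4) = 2(14.01) + 8(1.008) + 32.06 + 4(16.00) = 132.144 g/mol.
n(H2SO4) = 590.54 g / 98.076 g/mol = 6.0213 mol.
From the equation the H2SO4:(NH4)2SO4 mole ratio is 1:1, so n((NH4)2SO4) = 6.0213 × 1/1 = 6.0213 mol.
Mass of (NH4)2SO4 = 6.0213 mol × 132.144 g/mol = 795.67 g.
Actual mass collected = 795.67 g × 0.825 = 656.43 g.

656.4 g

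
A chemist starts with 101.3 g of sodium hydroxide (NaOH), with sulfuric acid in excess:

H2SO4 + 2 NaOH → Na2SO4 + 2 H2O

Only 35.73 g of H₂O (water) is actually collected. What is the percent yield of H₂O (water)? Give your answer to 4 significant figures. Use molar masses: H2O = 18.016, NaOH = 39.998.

78.31 %

n(NaOH) = 101.30 g / 39.998 g/mol = 2.5326 mol.
From the equation the NaOH:H2O mole ratio is 2:2, so n(H2O) = 2.5326 × 2/2 = 2.5326 mol.
Mass of H2O = 2.5326 mol × 18.016 g/mol = 45.628 g.
This is the theoretical yield. Percent yield = 35.73 g / 45.628 g × 100% = 78.308%.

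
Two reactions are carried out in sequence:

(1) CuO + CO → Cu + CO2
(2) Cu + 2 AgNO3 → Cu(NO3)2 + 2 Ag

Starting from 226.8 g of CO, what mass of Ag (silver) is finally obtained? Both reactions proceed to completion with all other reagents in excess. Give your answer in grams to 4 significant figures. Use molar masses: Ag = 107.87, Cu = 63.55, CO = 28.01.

n(CO) = 226.80 / 28.01 = 8.0971 mol.
Step 1 gives a 1:1 ratio of CO to Cu, so n(Cu) = 8.0971 mol.
In step 2 the Cu:Ag ratio is 1:2, so n(Ag) = 16.194 mol.
Mass of Ag = 16.194 × 107.87 = 1746.9 g.

1747 g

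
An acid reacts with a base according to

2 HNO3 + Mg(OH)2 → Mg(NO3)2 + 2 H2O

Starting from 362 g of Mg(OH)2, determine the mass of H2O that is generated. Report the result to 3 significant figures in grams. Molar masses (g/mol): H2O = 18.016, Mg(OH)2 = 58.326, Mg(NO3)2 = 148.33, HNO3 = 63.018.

224 g

n(Mg(OH)2) = 362.0 g / 58.326 g/mol = 6.206 mol.
From the equation the Mg(OH)2:H2O mole ratio is 1:2, so n(H2O) = 6.206 × 2/1 = 12.41 mol.
Mass of H2O = 12.41 mol × 18.016 g/mol = 223.6 g.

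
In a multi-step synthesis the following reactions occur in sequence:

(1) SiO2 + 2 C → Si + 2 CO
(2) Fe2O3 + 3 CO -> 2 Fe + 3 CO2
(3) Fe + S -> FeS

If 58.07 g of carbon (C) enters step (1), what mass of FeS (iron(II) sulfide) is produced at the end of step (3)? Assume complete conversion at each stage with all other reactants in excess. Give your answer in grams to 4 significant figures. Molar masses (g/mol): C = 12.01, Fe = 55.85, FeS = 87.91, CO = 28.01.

n(C) = 58.07 / 12.01 = 4.8351 mol.
Reaction (1): C→CO ratio 2:2 ⇒ n(CO) = 4.8351 mol.
Reaction (2): CO→Fe ratio 3:2 ⇒ n(Fe) = 3.2234 mol.
Reaction (3): Fe→FeS ratio 1:1 ⇒ n(FeS) = 3.2234 mol.
Mass of FeS = 3.2234 × 87.91 = 283.37 g.

283.4 g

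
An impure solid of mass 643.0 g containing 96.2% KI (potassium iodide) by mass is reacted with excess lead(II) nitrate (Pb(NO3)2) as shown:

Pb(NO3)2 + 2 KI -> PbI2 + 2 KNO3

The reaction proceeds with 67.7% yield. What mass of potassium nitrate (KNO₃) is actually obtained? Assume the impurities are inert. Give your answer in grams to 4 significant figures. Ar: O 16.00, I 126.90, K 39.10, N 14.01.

Pure KI available = 643.0 g × 0.962 = 618.57 g.
M(KI) = 39.10 + 126.90 = 166.00 g/mol.
M(KNO3) = 39.10 + 14.01 + 3(16.00) = 101.11 g/mol.
n(KI) = 618.57 g / 166.00 g/mol = 3.7263 mol.
From the equation the KI:KNO3 mole ratio is 2:2, so n(KNO3) = 3.7263 × 2/2 = 3.7263 mol.
Mass of KNO3 = 3.7263 mol × 101.11 g/mol = 376.77 g.
Actual mass collected = 376.77 g × 0.677 = 255.07 g.

255.1 g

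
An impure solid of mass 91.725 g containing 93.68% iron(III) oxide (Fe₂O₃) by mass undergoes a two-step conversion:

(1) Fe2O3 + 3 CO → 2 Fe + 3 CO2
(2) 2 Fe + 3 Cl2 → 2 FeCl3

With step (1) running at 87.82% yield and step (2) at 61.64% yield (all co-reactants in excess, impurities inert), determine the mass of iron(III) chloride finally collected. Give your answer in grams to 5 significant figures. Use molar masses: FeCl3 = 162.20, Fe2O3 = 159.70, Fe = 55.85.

Pure Fe2O3 = 91.725 × 0.9368 = 85.9280 g.
n(Fe2O3) = 85.9280 / 159.70 = 0.538059 mol.
Step 1 (Fe2O3:Fe = 1:2): theoretical n(Fe) = 1.07612 mol; at 87.82% yield, n(Fe) = 0.945046 mol.
Step 2 (Fe:FeCl3 = 2:2): theoretical n(FeCl3) = 0.945046 mol, so theoretical mass = 0.945046 × 162.20 = 153.287 g.
At 61.64% yield, actual mass of FeCl3 = 153.287 × 0.6164 = 94.4858 g.

94.486 g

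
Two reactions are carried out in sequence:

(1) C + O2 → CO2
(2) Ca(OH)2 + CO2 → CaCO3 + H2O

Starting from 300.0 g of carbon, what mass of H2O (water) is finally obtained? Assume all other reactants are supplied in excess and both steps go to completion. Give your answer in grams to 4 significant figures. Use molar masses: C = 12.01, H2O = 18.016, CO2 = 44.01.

450.0 g

n(C) = 300.00 / 12.01 = 24.979 mol.
Step 1 gives a 1:1 ratio of C to CO2, so n(CO2) = 24.979 mol.
In step 2 the CO2:H2O ratio is 1:1, so n(H2O) = 24.979 mol.
Mass of H2O = 24.979 × 18.016 = 450.02 g.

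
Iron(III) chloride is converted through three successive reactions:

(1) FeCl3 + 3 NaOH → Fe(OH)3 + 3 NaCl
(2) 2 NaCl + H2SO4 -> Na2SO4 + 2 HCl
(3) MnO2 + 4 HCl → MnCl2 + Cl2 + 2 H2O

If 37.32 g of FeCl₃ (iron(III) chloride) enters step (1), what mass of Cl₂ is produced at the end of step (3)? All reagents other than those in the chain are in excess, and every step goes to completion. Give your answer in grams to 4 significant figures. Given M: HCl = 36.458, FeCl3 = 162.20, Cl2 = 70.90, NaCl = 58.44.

n(FeCl3) = 37.32 / 162.20 = 0.23009 mol.
Reaction (1): FeCl3→NaCl ratio 1:3 ⇒ n(NaCl) = 0.69026 mol.
Reaction (2): NaCl→HCl ratio 2:2 ⇒ n(HCl) = 0.69026 mol.
Reaction (3): HCl→Cl2 ratio 4:1 ⇒ n(Cl2) = 0.17256 mol.
Mass of Cl2 = 0.17256 × 70.90 = 12.235 g.

12.23 g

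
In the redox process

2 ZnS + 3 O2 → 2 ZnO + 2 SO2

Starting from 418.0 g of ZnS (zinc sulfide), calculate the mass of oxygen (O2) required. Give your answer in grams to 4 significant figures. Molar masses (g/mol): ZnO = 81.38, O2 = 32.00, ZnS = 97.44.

205.9 g

n(ZnS) = 418.00 g / 97.44 g/mol = 4.2898 mol.
From the equation the ZnS:O2 mole ratio is 2:3, so n(O2) = 4.2898 × 3/2 = 6.4347 mol.
Mass of O2 = 6.4347 mol × 32.00 g/mol = 205.91 g.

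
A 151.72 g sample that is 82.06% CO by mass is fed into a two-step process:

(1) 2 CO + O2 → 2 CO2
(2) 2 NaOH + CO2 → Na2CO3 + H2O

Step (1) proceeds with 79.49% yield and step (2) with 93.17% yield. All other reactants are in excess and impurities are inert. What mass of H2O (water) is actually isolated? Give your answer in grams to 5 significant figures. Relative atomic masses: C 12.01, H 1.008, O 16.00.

Pure CO = 151.72 × 0.8206 = 124.501 g.
M(CO) = 12.01 + 16.00 = 28.01 g/mol.
M(H2O) = 2(1.008) + 16.00 = 18.016 g/mol.
n(CO) = 124.501 / 28.01 = 4.44489 mol.
Step 1 (CO:CO2 = 2:2): theoretical n(CO2) = 4.44489 mol; at 79.49% yield, n(CO2) = 3.53324 mol.
Step 2 (CO2:H2O = 1:1): theoretical n(H2O) = 3.53324 mol, so theoretical mass = 3.53324 × 18.016 = 63.6549 g.
At 93.17% yield, actual mass of H2O = 63.6549 × 0.9317 = 59.3073 g.

59.307 g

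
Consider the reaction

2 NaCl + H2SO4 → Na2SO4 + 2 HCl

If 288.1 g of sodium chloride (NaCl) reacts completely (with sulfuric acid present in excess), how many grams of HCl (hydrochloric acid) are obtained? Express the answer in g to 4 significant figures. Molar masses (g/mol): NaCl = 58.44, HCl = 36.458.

179.7 g

n(NaCl) = 288.10 g / 58.44 g/mol = 4.9298 mol.
From the equation the NaCl:HCl mole ratio is 2:2, so n(HCl) = 4.9298 × 2/2 = 4.9298 mol.
Mass of HCl = 4.9298 mol × 36.458 g/mol = 179.73 g.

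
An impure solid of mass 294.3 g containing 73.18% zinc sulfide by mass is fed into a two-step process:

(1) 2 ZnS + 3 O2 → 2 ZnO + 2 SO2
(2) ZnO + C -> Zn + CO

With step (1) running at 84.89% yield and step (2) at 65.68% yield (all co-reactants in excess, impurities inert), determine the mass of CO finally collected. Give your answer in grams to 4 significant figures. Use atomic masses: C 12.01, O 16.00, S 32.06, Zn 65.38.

34.52 g

Pure ZnS = 294.3 × 0.7318 = 215.37 g.
M(ZnS) = 65.38 + 32.06 = 97.44 g/mol.
M(CO) = 12.01 + 16.00 = 28.01 g/mol.
n(ZnS) = 215.37 / 97.44 = 2.2103 mol.
Step 1 (ZnS:ZnO = 2:2): theoretical n(ZnO) = 2.2103 mol; at 84.89% yield, n(ZnO) = 1.8763 mol.
Step 2 (ZnO:CO = 1:1): theoretical n(CO) = 1.8763 mol, so theoretical mass = 1.8763 × 28.01 = 52.555 g.
At 65.68% yield, actual mass of CO = 52.555 × 0.6568 = 34.518 g.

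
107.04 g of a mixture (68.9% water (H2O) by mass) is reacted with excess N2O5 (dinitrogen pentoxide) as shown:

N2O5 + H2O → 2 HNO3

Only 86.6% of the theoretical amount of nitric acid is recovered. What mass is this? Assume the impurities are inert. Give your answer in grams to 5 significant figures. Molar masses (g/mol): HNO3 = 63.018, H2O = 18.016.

446.81 g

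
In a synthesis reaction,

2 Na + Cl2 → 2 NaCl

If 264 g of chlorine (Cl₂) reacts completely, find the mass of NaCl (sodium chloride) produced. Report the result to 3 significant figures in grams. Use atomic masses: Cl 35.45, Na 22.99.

435 g

M(Cl2) = 2(35.45) = 70.90 g/mol.
M(NaCl) = 22.99 + 35.45 = 58.44 g/mol.
n(Cl2) = 264.0 g / 70.90 g/mol = 3.724 mol.
From the equation the Cl2:NaCl mole ratio is 1:2, so n(NaCl) = 3.724 × 2/1 = 7.447 mol.
Mass of NaCl = 7.447 mol × 58.44 g/mol = 435.2 g.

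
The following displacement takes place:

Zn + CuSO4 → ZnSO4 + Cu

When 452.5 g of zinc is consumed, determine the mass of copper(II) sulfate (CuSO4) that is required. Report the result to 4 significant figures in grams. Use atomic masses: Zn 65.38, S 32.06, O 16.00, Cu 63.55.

M(Zn) = 65.38 g/mol.
M(CuSO4) = 63.55 + 32.06 + 4(16.00) = 159.61 g/mol.
n(Zn) = 452.50 g / 65.38 g/mol = 6.9211 mol.
From the equation the Zn:CuSO4 mole ratio is 1:1, so n(CuSO4) = 6.9211 × 1/1 = 6.9211 mol.
Mass of CuSO4 = 6.9211 mol × 159.61 g/mol = 1104.7 g.

1105 g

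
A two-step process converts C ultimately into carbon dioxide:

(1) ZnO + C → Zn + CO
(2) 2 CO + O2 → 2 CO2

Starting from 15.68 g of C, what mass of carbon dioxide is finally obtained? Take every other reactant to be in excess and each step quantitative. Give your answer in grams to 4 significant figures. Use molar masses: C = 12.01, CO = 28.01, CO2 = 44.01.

n(C) = 15.680 / 12.01 = 1.3056 mol.
Step 1 gives a 1:1 ratio of C to CO, so n(CO) = 1.3056 mol.
In step 2 the CO:CO2 ratio is 2:2, so n(CO2) = 1.3056 mol.
Mass of CO2 = 1.3056 × 44.01 = 57.459 g.

57.46 g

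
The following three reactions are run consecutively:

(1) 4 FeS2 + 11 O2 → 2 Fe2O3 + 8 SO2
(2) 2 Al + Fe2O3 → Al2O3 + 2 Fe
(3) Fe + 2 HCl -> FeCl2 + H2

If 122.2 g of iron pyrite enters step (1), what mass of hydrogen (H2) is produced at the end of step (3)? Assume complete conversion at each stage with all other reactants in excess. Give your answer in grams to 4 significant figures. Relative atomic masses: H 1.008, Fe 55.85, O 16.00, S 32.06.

2.053 g

M(FeS2) = 55.85 + 2(32.06) = 119.97 g/mol.
M(H2) = 2(1.008) = 2.016 g/mol.
n(FeS2) = 122.2 / 119.97 = 1.0186 mol.
Reaction (1): FeS2→Fe2O3 ratio 4:2 ⇒ n(Fe2O3) = 0.50929 mol.
Reaction (2): Fe2O3→Fe ratio 1:2 ⇒ n(Fe) = 1.0186 mol.
Reaction (3): Fe→H2 ratio 1:1 ⇒ n(H2) = 1.0186 mol.
Mass of H2 = 1.0186 × 2.016 = 2.0535 g.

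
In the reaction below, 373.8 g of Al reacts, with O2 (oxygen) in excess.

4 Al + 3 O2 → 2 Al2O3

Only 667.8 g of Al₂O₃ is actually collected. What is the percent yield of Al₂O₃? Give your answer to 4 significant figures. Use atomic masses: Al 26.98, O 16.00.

94.55 %

M(Al) = 26.98 g/mol.
M(Al2O3) = 2(26.98) + 3(16.00) = 101.96 g/mol.
n(Al) = 373.80 g / 26.98 g/mol = 13.855 mol.
From the equation the Al:Al2O3 mole ratio is 4:2, so n(Al2O3) = 13.855 × 2/4 = 6.9274 mol.
Mass of Al2O3 = 6.9274 mol × 101.96 g/mol = 706.31 g.
This is the theoretical yield. Percent yield = 667.8 g / 706.31 g × 100% = 94.547%.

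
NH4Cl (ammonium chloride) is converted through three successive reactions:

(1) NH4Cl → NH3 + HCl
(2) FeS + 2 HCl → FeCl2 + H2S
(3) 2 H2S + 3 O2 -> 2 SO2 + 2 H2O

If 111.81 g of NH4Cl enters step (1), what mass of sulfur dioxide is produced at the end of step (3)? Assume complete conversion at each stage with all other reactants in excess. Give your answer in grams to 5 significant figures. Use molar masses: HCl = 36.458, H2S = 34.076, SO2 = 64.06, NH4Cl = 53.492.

66.950 g

n(NH4Cl) = 111.81 / 53.492 = 2.09022 mol.
Reaction (1): NH4Cl→HCl ratio 1:1 ⇒ n(HCl) = 2.09022 mol.
Reaction (2): HCl→H2S ratio 2:1 ⇒ n(H2S) = 1.04511 mol.
Reaction (3): H2S→SO2 ratio 2:2 ⇒ n(SO2) = 1.04511 mol.
Mass of SO2 = 1.04511 × 64.06 = 66.9497 g.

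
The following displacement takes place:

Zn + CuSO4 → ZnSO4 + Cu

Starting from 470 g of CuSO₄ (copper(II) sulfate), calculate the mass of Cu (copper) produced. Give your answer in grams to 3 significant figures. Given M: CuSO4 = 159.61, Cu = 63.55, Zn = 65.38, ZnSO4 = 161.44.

187 g

n(CuSO4) = 470.0 g / 159.61 g/mol = 2.945 mol.
From the equation the CuSO4:Cu mole ratio is 1:1, so n(Cu) = 2.945 × 1/1 = 2.945 mol.
Mass of Cu = 2.945 mol × 63.55 g/mol = 187.1 g.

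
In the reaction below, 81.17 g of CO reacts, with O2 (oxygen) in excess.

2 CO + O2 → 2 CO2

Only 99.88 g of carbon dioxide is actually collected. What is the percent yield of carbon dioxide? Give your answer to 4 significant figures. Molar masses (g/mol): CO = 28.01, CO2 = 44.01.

78.31 %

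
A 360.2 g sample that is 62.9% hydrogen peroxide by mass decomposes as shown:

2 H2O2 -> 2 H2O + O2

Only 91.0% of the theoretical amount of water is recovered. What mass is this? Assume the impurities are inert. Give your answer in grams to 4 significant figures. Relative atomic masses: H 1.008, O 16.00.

109.2 g

Pure H2O2 available = 360.2 g × 0.629 = 226.57 g.
M(H2O2) = 2(1.008) + 2(16.00) = 34.016 g/mol.
M(H2O) = 2(1.008) + 16.00 = 18.016 g/mol.
n(H2O2) = 226.57 g / 34.016 g/mol = 6.6606 mol.
From the equation the H2O2:H2O mole ratio is 2:2, so n(H2O) = 6.6606 × 2/2 = 6.6606 mol.
Mass of H2O = 6.6606 mol × 18.016 g/mol = 120.00 g.
Actual mass collected = 120.00 g × 0.910 = 109.20 g.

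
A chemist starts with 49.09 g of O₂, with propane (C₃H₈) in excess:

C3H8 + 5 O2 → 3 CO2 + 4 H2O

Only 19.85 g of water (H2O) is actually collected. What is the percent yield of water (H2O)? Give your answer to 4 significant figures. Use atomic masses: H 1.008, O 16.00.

89.78 %

M(O2) = 2(16.00) = 32.00 g/mol.
M(H2O) = 2(1.008) + 16.00 = 18.016 g/mol.
n(O2) = 49.090 g / 32.00 g/mol = 1.5341 mol.
From the equation the O2:H2O mole ratio is 5:4, so n(H2O) = 1.5341 × 4/5 = 1.2273 mol.
Mass of H2O = 1.2273 mol × 18.016 g/mol = 22.110 g.
This is the theoretical yield. Percent yield = 19.85 g / 22.110 g × 100% = 89.778%.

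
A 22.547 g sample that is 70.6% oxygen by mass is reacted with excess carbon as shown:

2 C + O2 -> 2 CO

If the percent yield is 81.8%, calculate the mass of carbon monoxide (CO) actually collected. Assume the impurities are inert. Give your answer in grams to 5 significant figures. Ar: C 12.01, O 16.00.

Pure O2 available = 22.547 g × 0.706 = 15.9182 g.
M(O2) = 2(16.00) = 32.00 g/mol.
M(CO) = 12.01 + 16.00 = 28.01 g/mol.
n(O2) = 15.9182 g / 32.00 g/mol = 0.497443 mol.
From the equation the O2:CO mole ratio is 1:2, so n(CO) = 0.497443 × 2/1 = 0.994886 mol.
Mass of CO = 0.994886 mol × 28.01 g/mol = 27.8668 g.
Actual mass collected = 27.8668 g × 0.818 = 22.7950 g.

22.795 g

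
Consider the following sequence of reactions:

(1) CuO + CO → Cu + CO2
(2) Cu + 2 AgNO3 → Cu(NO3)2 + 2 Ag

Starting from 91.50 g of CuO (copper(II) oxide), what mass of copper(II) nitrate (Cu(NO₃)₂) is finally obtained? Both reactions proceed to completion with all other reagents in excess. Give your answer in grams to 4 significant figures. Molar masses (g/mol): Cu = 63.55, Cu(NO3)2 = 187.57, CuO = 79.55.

n(CuO) = 91.500 / 79.55 = 1.1502 mol.
Step 1 gives a 1:1 ratio of CuO to Cu, so n(Cu) = 1.1502 mol.
In step 2 the Cu:Cu(NO3)2 ratio is 1:1, so n(Cu(NO3)2) = 1.1502 mol.
Mass of Cu(NO3)2 = 1.1502 × 187.57 = 215.75 g.

215.7 g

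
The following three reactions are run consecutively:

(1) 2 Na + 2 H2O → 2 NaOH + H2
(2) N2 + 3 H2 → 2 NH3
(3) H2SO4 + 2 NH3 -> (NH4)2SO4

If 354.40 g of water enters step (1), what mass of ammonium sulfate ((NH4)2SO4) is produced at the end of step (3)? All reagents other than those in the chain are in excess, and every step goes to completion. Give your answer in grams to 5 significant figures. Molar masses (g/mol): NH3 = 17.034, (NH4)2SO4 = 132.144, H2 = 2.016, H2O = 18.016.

n(H2O) = 354.40 / 18.016 = 19.6714 mol.
Reaction (1): H2O→H2 ratio 2:1 ⇒ n(H2) = 9.83570 mol.
Reaction (2): H2→NH3 ratio 3:2 ⇒ n(NH3) = 6.55713 mol.
Reaction (3): NH3→(NH4)2SO4 ratio 2:1 ⇒ n((NH4)2SO4) = 3.27857 mol.
Mass of (NH4)2SO4 = 3.27857 × 132.144 = 433.243 g.

433.24 g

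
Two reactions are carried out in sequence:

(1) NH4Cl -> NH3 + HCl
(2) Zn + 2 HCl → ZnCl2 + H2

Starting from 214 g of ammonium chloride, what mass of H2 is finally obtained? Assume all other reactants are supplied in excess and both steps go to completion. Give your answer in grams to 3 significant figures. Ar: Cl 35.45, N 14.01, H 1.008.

M(NH4Cl) = 14.01 + 4(1.008) + 35.45 = 53.492 g/mol.
M(H2) = 2(1.008) = 2.016 g/mol.
n(NH4Cl) = 214.0 / 53.492 = 4.001 mol.
Step 1 gives a 1:1 ratio of NH4Cl to HCl, so n(HCl) = 4.001 mol.
In step 2 the HCl:H2 ratio is 2:1, so n(H2) = 2.000 mol.
Mass of H2 = 2.000 × 2.016 = 4.033 g.

4.03 g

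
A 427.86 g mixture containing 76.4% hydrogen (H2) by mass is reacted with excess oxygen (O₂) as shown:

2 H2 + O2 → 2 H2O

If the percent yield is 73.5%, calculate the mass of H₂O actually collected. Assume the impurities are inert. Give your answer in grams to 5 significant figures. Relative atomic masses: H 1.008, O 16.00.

2147.1 g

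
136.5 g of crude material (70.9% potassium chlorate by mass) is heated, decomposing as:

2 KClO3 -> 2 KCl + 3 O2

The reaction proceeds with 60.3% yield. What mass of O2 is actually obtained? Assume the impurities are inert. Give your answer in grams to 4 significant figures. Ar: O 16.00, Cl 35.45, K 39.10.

22.86 g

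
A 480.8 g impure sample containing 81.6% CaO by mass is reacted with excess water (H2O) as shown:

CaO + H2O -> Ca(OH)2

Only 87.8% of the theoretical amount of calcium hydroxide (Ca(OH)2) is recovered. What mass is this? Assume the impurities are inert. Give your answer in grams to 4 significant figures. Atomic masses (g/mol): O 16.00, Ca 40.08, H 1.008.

Pure CaO available = 480.8 g × 0.816 = 392.33 g.
M(CaO) = 40.08 + 16.00 = 56.08 g/mol.
M(Ca(OH)2) = 40.08 + 2(16.00) + 2(1.008) = 74.096 g/mol.
n(CaO) = 392.33 g / 56.08 g/mol = 6.9959 mol.
From the equation the CaO:Ca(OH)2 mole ratio is 1:1, so n(Ca(OH)2) = 6.9959 × 1/1 = 6.9959 mol.
Mass of Ca(OH)2 = 6.9959 mol × 74.096 g/mol = 518.37 g.
Actual mass collected = 518.37 g × 0.878 = 455.13 g.

455.1 g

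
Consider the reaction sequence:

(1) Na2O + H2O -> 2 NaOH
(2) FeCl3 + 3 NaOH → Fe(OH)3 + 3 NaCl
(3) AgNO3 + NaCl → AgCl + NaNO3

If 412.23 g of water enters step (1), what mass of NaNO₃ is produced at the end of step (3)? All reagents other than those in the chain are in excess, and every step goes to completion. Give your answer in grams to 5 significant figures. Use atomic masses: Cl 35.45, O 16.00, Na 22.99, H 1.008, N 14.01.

M(H2O) = 2(1.008) + 16.00 = 18.016 g/mol.
M(NaNO3) = 22.99 + 14.01 + 3(16.00) = 85.00 g/mol.
n(H2O) = 412.23 / 18.016 = 22.8813 mol.
Reaction (1): H2O→NaOH ratio 1:2 ⇒ n(NaOH) = 45.7627 mol.
Reaction (2): NaOH→NaCl ratio 3:3 ⇒ n(NaCl) = 45.7627 mol.
Reaction (3): NaCl→NaNO3 ratio 1:1 ⇒ n(NaNO3) = 45.7627 mol.
Mass of NaNO3 = 45.7627 × 85.00 = 3889.83 g.

3889.8 g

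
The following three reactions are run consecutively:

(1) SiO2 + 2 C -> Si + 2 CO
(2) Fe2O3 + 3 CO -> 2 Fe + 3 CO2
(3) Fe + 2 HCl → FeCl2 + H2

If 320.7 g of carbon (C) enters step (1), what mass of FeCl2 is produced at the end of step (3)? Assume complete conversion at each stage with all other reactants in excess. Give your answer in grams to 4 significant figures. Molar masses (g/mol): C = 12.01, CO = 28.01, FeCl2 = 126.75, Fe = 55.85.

n(C) = 320.7 / 12.01 = 26.703 mol.
Reaction (1): C→CO ratio 2:2 ⇒ n(CO) = 26.703 mol.
Reaction (2): CO→Fe ratio 3:2 ⇒ n(Fe) = 17.802 mol.
Reaction (3): Fe→FeCl2 ratio 1:1 ⇒ n(FeCl2) = 17.802 mol.
Mass of FeCl2 = 17.802 × 126.75 = 2256.4 g.

2256 g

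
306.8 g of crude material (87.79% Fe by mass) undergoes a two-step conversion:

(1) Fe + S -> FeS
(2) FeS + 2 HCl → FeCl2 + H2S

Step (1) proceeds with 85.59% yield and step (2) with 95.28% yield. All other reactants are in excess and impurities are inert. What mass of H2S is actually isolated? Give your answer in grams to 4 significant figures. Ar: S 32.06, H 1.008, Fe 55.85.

Pure Fe = 306.8 × 0.8779 = 269.34 g.
M(Fe) = 55.85 g/mol.
M(H2S) = 2(1.008) + 32.06 = 34.076 g/mol.
n(Fe) = 269.34 / 55.85 = 4.8226 mol.
Step 1 (Fe:FeS = 1:1): theoretical n(FeS) = 4.8226 mol; at 85.59% yield, n(FeS) = 4.1276 mol.
Step 2 (FeS:H2S = 1:1): theoretical n(H2S) = 4.1276 mol, so theoretical mass = 4.1276 × 34.076 = 140.65 g.
At 95.28% yield, actual mass of H2S = 140.65 × 0.9528 = 134.01 g.

134.0 g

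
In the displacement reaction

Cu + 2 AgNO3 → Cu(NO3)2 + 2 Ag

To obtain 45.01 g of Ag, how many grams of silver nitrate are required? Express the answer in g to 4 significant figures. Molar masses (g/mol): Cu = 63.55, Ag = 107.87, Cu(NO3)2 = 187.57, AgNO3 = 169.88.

70.88 g

n(Ag) = 45.010 g / 107.87 g/mol = 0.41726 mol.
From the equation the Ag:AgNO3 mole ratio is 2:2, so n(AgNO3) = 0.41726 × 2/2 = 0.41726 mol.
Mass of AgNO3 = 0.41726 mol × 169.88 g/mol = 70.884 g.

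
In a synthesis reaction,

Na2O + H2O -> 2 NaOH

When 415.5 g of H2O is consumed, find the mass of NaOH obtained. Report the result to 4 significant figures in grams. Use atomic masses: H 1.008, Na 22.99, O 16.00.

M(H2O) = 2(1.008) + 16.00 = 18.016 g/mol.
M(NaOH) = 22.99 + 16.00 + 1.008 = 39.998 g/mol.
n(H2O) = 415.50 g / 18.016 g/mol = 23.063 mol.
From the equation the H2O:NaOH mole ratio is 1:2, so n(NaOH) = 23.063 × 2/1 = 46.126 mol.
Mass of NaOH = 46.126 mol × 39.998 g/mol = 1844.9 g.

1845 g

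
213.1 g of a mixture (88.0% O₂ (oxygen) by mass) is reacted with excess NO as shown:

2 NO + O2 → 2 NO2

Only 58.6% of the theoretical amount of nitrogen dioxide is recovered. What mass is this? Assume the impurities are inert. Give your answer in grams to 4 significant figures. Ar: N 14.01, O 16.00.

316.0 g

Pure O2 available = 213.1 g × 0.880 = 187.53 g.
M(O2) = 2(16.00) = 32.00 g/mol.
M(NO2) = 14.01 + 2(16.00) = 46.01 g/mol.
n(O2) = 187.53 g / 32.00 g/mol = 5.8602 mol.
From the equation the O2:NO2 mole ratio is 1:2, so n(NO2) = 5.8602 × 2/1 = 11.720 mol.
Mass of NO2 = 11.720 mol × 46.01 g/mol = 539.26 g.
Actual mass collected = 539.26 g × 0.586 = 316.01 g.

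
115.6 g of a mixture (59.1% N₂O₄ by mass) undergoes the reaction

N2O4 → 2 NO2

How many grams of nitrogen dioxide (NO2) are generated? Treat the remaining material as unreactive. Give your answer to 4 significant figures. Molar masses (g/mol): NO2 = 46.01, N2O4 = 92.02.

Mass of pure N2O4 = 115.6 g × 0.591 = 68.320 g.
n(N2O4) = 68.320 g / 92.02 g/mol = 0.74244 mol.
From the equation the N2O4:NO2 mole ratio is 1:2, so n(NO2) = 0.74244 × 2/1 = 1.4849 mol.
Mass of NO2 = 1.4849 mol × 46.01 g/mol = 68.320 g.

68.32 g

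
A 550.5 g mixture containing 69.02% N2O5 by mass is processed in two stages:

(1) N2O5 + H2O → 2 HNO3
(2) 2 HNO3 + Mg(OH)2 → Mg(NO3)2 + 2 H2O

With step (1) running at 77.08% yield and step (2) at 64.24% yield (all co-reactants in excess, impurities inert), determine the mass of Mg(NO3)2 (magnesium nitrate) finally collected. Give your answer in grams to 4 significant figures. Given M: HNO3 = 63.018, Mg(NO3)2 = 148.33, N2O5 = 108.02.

258.3 g

Pure N2O5 = 550.5 × 0.6902 = 379.96 g.
n(N2O5) = 379.96 / 108.02 = 3.5175 mol.
Step 1 (N2O5:HNO3 = 1:2): theoretical n(HNO3) = 7.0349 mol; at 77.08% yield, n(HNO3) = 5.4225 mol.
Step 2 (HNO3:Mg(NO3)2 = 2:1): theoretical n(Mg(NO3)2) = 2.7113 mol, so theoretical mass = 2.7113 × 148.33 = 402.16 g.
At 64.24% yield, actual mass of Mg(NO3)2 = 402.16 × 0.6424 = 258.35 g.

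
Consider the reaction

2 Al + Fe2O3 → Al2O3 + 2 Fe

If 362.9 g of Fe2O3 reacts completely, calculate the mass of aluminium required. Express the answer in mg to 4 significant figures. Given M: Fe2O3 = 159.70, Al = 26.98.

122600 mg

n(Fe2O3) = 362.90 g / 159.70 g/mol = 2.2724 mol.
From the equation the Fe2O3:Al mole ratio is 1:2, so n(Al) = 2.2724 × 2/1 = 4.5448 mol.
Mass of Al = 4.5448 mol × 26.98 g/mol = 122.62 g.
Converting to mg: 122.62 g = 122600 mg.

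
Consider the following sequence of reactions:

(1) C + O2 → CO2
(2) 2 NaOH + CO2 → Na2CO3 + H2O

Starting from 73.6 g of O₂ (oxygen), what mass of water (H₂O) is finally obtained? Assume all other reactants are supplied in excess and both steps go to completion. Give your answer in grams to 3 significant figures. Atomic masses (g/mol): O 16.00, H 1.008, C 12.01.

M(O2) = 2(16.00) = 32.00 g/mol.
M(H2O) = 2(1.008) + 16.00 = 18.016 g/mol.
n(O2) = 73.60 / 32.00 = 2.300 mol.
Step 1 gives a 1:1 ratio of O2 to CO2, so n(CO2) = 2.300 mol.
In step 2 the CO2:H2O ratio is 1:1, so n(H2O) = 2.300 mol.
Mass of H2O = 2.300 × 18.016 = 41.44 g.

41.4 g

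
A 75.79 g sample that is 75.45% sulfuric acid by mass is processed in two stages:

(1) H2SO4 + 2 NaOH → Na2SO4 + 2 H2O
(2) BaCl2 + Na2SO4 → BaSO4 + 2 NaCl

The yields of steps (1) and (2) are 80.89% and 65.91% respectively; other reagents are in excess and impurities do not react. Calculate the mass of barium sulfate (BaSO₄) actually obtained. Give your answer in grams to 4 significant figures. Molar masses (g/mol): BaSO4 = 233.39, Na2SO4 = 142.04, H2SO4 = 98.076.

72.55 g

Pure H2SO4 = 75.79 × 0.7545 = 57.184 g.
n(H2SO4) = 57.184 / 98.076 = 0.58305 mol.
Step 1 (H2SO4:Na2SO4 = 1:1): theoretical n(Na2SO4) = 0.58305 mol; at 80.89% yield, n(Na2SO4) = 0.47163 mol.
Step 2 (Na2SO4:BaSO4 = 1:1): theoretical n(BaSO4) = 0.47163 mol, so theoretical mass = 0.47163 × 233.39 = 110.07 g.
At 65.91% yield, actual mass of BaSO4 = 110.07 × 0.6591 = 72.550 g.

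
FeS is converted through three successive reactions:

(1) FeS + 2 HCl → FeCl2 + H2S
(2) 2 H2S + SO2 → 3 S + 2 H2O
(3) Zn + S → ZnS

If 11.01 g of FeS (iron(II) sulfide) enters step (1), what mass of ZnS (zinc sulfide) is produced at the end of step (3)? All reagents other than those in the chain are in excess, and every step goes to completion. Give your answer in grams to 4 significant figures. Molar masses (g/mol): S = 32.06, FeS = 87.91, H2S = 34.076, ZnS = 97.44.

18.31 g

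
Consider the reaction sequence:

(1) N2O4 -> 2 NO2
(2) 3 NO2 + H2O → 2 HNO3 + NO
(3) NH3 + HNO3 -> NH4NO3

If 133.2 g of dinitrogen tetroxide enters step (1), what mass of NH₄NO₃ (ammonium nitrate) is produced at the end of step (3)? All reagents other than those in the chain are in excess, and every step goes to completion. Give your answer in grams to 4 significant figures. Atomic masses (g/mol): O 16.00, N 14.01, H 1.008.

154.5 g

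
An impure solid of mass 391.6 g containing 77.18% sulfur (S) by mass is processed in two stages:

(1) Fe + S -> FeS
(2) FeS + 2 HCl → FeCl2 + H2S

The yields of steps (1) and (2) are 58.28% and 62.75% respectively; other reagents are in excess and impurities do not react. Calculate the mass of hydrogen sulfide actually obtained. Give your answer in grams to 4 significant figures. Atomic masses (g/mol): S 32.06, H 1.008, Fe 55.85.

Pure S = 391.6 × 0.7718 = 302.24 g.
M(S) = 32.06 g/mol.
M(H2S) = 2(1.008) + 32.06 = 34.076 g/mol.
n(S) = 302.24 / 32.06 = 9.4272 mol.
Step 1 (S:FeS = 1:1): theoretical n(FeS) = 9.4272 mol; at 58.28% yield, n(FeS) = 5.4942 mol.
Step 2 (FeS:H2S = 1:1): theoretical n(H2S) = 5.4942 mol, so theoretical mass = 5.4942 × 34.076 = 187.22 g.
At 62.75% yield, actual mass of H2S = 187.22 × 0.6275 = 117.48 g.

117.5 g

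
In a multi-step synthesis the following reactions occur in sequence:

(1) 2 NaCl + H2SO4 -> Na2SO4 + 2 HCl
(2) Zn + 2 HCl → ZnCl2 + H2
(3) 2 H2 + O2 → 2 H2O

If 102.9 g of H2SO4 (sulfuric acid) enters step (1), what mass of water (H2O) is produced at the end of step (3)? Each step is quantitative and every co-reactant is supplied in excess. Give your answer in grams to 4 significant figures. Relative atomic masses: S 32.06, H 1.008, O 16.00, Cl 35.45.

M(H2SO4) = 2(1.008) + 32.06 + 4(16.00) = 98.076 g/mol.
M(H2O) = 2(1.008) + 16.00 = 18.016 g/mol.
n(H2SO4) = 102.9 / 98.076 = 1.0492 mol.
Reaction (1): H2SO4→HCl ratio 1:2 ⇒ n(HCl) = 2.0984 mol.
Reaction (2): HCl→H2 ratio 2:1 ⇒ n(H2) = 1.0492 mol.
Reaction (3): H2→H2O ratio 2:2 ⇒ n(H2O) = 1.0492 mol.
Mass of H2O = 1.0492 × 18.016 = 18.902 g.

18.90 g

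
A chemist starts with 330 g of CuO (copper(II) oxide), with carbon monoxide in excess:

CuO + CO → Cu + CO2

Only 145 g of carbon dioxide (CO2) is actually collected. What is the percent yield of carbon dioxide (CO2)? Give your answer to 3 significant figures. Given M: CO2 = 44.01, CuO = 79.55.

n(CuO) = 330.0 g / 79.55 g/mol = 4.148 mol.
From the equation the CuO:CO2 mole ratio is 1:1, so n(CO2) = 4.148 × 1/1 = 4.148 mol.
Mass of CO2 = 4.148 mol × 44.01 g/mol = 182.6 g.
This is the theoretical yield. Percent yield = 145 g / 182.6 g × 100% = 79.42%.

79.4 %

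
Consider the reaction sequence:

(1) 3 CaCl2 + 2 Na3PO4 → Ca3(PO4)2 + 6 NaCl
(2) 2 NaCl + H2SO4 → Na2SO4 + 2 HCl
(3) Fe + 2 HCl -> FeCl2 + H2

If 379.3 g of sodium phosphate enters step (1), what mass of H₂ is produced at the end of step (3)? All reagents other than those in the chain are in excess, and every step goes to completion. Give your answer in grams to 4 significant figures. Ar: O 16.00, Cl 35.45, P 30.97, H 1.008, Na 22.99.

M(Na3PO4) = 3(22.99) + 30.97 + 4(16.00) = 163.94 g/mol.
M(H2) = 2(1.008) = 2.016 g/mol.
n(Na3PO4) = 379.3 / 163.94 = 2.3137 mol.
Reaction (1): Na3PO4→NaCl ratio 2:6 ⇒ n(NaCl) = 6.9410 mol.
Reaction (2): NaCl→HCl ratio 2:2 ⇒ n(HCl) = 6.9410 mol.
Reaction (3): HCl→H2 ratio 2:1 ⇒ n(H2) = 3.4705 mol.
Mass of H2 = 3.4705 × 2.016 = 6.9965 g.

6.996 g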